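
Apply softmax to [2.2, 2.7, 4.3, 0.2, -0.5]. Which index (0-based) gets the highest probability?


Softmax is a monotonic transformation, so it preserves the argmax.
We need to find the index of the maximum logit.
Index 0: 2.2
Index 1: 2.7
Index 2: 4.3
Index 3: 0.2
Index 4: -0.5
Maximum logit = 4.3 at index 2

2


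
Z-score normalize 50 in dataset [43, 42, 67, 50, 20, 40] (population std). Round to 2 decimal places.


Mean = (43 + 42 + 67 + 50 + 20 + 40) / 6 = 43.6667
Variance = sum((x_i - mean)^2) / n = 193.5556
Std = sqrt(193.5556) = 13.9124
Z = (x - mean) / std
= (50 - 43.6667) / 13.9124
= 6.3333 / 13.9124
= 0.46

0.46


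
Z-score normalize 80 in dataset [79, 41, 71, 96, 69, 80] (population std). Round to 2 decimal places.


Mean = (79 + 41 + 71 + 96 + 69 + 80) / 6 = 72.6667
Variance = sum((x_i - mean)^2) / n = 276.2222
Std = sqrt(276.2222) = 16.6199
Z = (x - mean) / std
= (80 - 72.6667) / 16.6199
= 7.3333 / 16.6199
= 0.44

0.44


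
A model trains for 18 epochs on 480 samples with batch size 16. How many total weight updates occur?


Iterations per epoch = 480 / 16 = 30
Total updates = iterations_per_epoch * epochs
= 30 * 18
= 540

540


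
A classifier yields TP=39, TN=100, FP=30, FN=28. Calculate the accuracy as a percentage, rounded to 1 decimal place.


Accuracy = (TP + TN) / (TP + TN + FP + FN) * 100
= (39 + 100) / (39 + 100 + 30 + 28)
= 139 / 197
= 0.7056
= 70.6%

70.6


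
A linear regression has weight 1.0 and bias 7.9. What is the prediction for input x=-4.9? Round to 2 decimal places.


y = 1.0 * -4.9 + (7.9)
= -4.9 + (7.9)
= 3.00

3.00


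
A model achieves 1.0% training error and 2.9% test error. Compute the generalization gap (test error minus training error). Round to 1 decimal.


Generalization gap = test_error - train_error
= 2.9 - 1.0
= 1.9%
A small gap suggests good generalization.

1.9


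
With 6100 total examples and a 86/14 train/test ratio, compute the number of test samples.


Train samples = 6100 * 86% = 5246
Test samples = 6100 - 5246
= 854

854


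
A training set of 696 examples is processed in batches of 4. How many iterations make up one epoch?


Iterations per epoch = dataset_size / batch_size
= 696 / 4
= 174

174


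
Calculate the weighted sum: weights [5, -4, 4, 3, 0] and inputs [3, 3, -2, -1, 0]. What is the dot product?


Element-wise products:
5 * 3 = 15
-4 * 3 = -12
4 * -2 = -8
3 * -1 = -3
0 * 0 = 0
Sum = 15 + -12 + -8 + -3 + 0
= -8

-8


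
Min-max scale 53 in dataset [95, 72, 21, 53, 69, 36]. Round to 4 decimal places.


Min = 21, Max = 95
Range = 95 - 21 = 74
Scaled = (x - min) / (max - min)
= (53 - 21) / 74
= 32 / 74
= 0.4324

0.4324


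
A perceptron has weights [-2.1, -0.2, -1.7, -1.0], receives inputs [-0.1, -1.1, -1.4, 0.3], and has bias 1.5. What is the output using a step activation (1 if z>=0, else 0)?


z = w . x + b
= -2.1*-0.1 + -0.2*-1.1 + -1.7*-1.4 + -1.0*0.3 + 1.5
= 0.21 + 0.22 + 2.38 + -0.3 + 1.5
= 2.51 + 1.5
= 4.01
Since z = 4.01 >= 0, output = 1

1


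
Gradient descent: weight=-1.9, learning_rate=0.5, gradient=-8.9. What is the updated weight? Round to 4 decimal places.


w_new = w_old - lr * gradient
= -1.9 - 0.5 * -8.9
= -1.9 - (-4.45)
= 2.5500

2.5500


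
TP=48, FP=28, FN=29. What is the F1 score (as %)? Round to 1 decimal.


Precision = TP / (TP + FP) = 48 / 76 = 0.6316
Recall = TP / (TP + FN) = 48 / 77 = 0.6234
F1 = 2 * P * R / (P + R)
= 2 * 0.6316 * 0.6234 / (0.6316 + 0.6234)
= 0.7874 / 1.255
= 0.6275
As percentage: 62.7%

62.7


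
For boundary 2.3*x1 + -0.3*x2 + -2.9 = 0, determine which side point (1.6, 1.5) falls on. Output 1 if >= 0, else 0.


Compute 2.3 * 1.6 + -0.3 * 1.5 + -2.9
= 3.68 + -0.45 + -2.9
= 0.33
Since 0.33 >= 0, the point is on the positive side.

1


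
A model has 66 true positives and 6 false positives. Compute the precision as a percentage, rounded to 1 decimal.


Precision = TP / (TP + FP) * 100
= 66 / (66 + 6)
= 66 / 72
= 0.9167
= 91.7%

91.7


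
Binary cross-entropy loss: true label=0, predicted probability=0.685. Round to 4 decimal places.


For y=0: Loss = -log(1-p)
= -log(1 - 0.685)
= -log(0.315)
= -(-1.1552)
= 1.1552

1.1552


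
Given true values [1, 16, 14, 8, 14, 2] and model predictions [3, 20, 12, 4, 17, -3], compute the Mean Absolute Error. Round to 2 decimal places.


Absolute errors: [2, 4, 2, 4, 3, 5]
Sum of absolute errors = 20
MAE = 20 / 6 = 3.33

3.33


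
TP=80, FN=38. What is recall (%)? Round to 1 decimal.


Recall = TP / (TP + FN) * 100
= 80 / (80 + 38)
= 80 / 118
= 0.678
= 67.8%

67.8


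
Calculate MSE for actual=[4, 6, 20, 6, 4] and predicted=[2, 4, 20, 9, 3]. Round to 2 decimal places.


Differences: [2, 2, 0, -3, 1]
Squared errors: [4, 4, 0, 9, 1]
Sum of squared errors = 18
MSE = 18 / 5 = 3.60

3.60


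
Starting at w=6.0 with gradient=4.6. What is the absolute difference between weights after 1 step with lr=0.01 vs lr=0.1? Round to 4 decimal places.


With lr=0.01: w_new = 6.0 - 0.01 * 4.6 = 5.954
With lr=0.1: w_new = 6.0 - 0.1 * 4.6 = 5.54
Absolute difference = |5.954 - 5.54|
= 0.4140

0.4140


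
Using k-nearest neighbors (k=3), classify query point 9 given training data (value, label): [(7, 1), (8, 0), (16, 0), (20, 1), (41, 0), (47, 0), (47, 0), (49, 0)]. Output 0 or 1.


Distances from query 9:
Point 8 (class 0): distance = 1
Point 7 (class 1): distance = 2
Point 16 (class 0): distance = 7
K=3 nearest neighbors: classes = [0, 1, 0]
Votes for class 1: 1 / 3
Majority vote => class 0

0


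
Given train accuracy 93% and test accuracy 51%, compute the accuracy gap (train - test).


Gap = train_accuracy - test_accuracy
= 93 - 51
= 42%
This large gap strongly indicates overfitting.

42


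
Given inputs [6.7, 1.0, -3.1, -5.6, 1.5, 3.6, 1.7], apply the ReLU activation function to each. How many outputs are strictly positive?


ReLU(x) = max(0, x) for each element:
ReLU(6.7) = 6.7
ReLU(1.0) = 1.0
ReLU(-3.1) = 0
ReLU(-5.6) = 0
ReLU(1.5) = 1.5
ReLU(3.6) = 3.6
ReLU(1.7) = 1.7
Active neurons (>0): 5

5


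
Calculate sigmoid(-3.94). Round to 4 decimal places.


sigmoid(z) = 1 / (1 + exp(-z))
exp(-(-3.94)) = exp(3.94) = 51.4186
1 + 51.4186 = 52.4186
1 / 52.4186 = 0.0191

0.0191


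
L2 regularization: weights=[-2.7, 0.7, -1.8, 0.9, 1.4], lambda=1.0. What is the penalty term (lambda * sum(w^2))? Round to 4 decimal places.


Squaring each weight:
(-2.7)^2 = 7.29
0.7^2 = 0.49
(-1.8)^2 = 3.24
0.9^2 = 0.81
1.4^2 = 1.96
Sum of squares = 13.79
Penalty = 1.0 * 13.79 = 13.7900

13.7900


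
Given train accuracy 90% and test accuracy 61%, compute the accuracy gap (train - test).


Gap = train_accuracy - test_accuracy
= 90 - 61
= 29%
This large gap strongly indicates overfitting.

29


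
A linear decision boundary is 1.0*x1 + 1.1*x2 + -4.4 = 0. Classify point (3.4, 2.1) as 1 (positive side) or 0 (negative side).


Compute 1.0 * 3.4 + 1.1 * 2.1 + -4.4
= 3.4 + 2.31 + -4.4
= 1.31
Since 1.31 >= 0, the point is on the positive side.

1


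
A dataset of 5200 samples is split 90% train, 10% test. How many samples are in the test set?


Train samples = 5200 * 90% = 4680
Test samples = 5200 - 4680
= 520

520


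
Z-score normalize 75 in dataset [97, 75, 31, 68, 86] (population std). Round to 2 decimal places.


Mean = (97 + 75 + 31 + 68 + 86) / 5 = 71.4
Variance = sum((x_i - mean)^2) / n = 505.04
Std = sqrt(505.04) = 22.4731
Z = (x - mean) / std
= (75 - 71.4) / 22.4731
= 3.6 / 22.4731
= 0.16

0.16


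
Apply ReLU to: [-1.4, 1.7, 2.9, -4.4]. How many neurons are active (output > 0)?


ReLU(x) = max(0, x) for each element:
ReLU(-1.4) = 0
ReLU(1.7) = 1.7
ReLU(2.9) = 2.9
ReLU(-4.4) = 0
Active neurons (>0): 2

2


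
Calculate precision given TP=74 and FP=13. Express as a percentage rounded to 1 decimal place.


Precision = TP / (TP + FP) * 100
= 74 / (74 + 13)
= 74 / 87
= 0.8506
= 85.1%

85.1


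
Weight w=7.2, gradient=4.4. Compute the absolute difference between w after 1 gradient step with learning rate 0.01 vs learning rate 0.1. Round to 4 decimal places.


With lr=0.01: w_new = 7.2 - 0.01 * 4.4 = 7.156
With lr=0.1: w_new = 7.2 - 0.1 * 4.4 = 6.76
Absolute difference = |7.156 - 6.76|
= 0.3960

0.3960


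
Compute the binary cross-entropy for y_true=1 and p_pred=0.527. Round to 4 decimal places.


For y=1: Loss = -log(p)
= -log(0.527)
= -(-0.6406)
= 0.6406

0.6406


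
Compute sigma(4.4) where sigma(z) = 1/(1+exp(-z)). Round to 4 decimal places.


sigmoid(z) = 1 / (1 + exp(-z))
exp(-(4.4)) = exp(-4.4) = 0.0123
1 + 0.0123 = 1.0123
1 / 1.0123 = 0.9879

0.9879


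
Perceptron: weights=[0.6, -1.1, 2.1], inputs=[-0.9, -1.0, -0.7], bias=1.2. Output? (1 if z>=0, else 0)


z = w . x + b
= 0.6*-0.9 + -1.1*-1.0 + 2.1*-0.7 + 1.2
= -0.54 + 1.1 + -1.47 + 1.2
= -0.91 + 1.2
= 0.29
Since z = 0.29 >= 0, output = 1

1


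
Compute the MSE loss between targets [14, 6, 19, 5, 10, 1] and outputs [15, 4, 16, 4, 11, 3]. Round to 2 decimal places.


Differences: [-1, 2, 3, 1, -1, -2]
Squared errors: [1, 4, 9, 1, 1, 4]
Sum of squared errors = 20
MSE = 20 / 6 = 3.33

3.33


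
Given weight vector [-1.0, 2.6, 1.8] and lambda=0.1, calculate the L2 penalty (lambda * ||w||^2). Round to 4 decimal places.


Squaring each weight:
(-1.0)^2 = 1.0
2.6^2 = 6.76
1.8^2 = 3.24
Sum of squares = 11.0
Penalty = 0.1 * 11.0 = 1.1000

1.1000


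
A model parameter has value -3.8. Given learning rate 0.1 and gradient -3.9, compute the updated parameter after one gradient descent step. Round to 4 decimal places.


w_new = w_old - lr * gradient
= -3.8 - 0.1 * -3.9
= -3.8 - (-0.39)
= -3.4100

-3.4100


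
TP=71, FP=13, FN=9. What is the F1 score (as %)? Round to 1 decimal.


Precision = TP / (TP + FP) = 71 / 84 = 0.8452
Recall = TP / (TP + FN) = 71 / 80 = 0.8875
F1 = 2 * P * R / (P + R)
= 2 * 0.8452 * 0.8875 / (0.8452 + 0.8875)
= 1.5003 / 1.7327
= 0.8659
As percentage: 86.6%

86.6


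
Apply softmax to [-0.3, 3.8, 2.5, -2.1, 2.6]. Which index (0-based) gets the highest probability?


Softmax is a monotonic transformation, so it preserves the argmax.
We need to find the index of the maximum logit.
Index 0: -0.3
Index 1: 3.8
Index 2: 2.5
Index 3: -2.1
Index 4: 2.6
Maximum logit = 3.8 at index 1

1


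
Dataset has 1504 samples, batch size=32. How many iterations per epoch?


Iterations per epoch = dataset_size / batch_size
= 1504 / 32
= 47

47


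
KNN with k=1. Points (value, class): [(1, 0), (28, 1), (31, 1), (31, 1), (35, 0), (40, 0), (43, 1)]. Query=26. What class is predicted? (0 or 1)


Distances from query 26:
Point 28 (class 1): distance = 2
K=1 nearest neighbors: classes = [1]
Votes for class 1: 1 / 1
Majority vote => class 1

1


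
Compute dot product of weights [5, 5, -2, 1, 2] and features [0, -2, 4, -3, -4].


Element-wise products:
5 * 0 = 0
5 * -2 = -10
-2 * 4 = -8
1 * -3 = -3
2 * -4 = -8
Sum = 0 + -10 + -8 + -3 + -8
= -29

-29


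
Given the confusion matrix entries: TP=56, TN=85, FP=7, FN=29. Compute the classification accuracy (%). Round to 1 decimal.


Accuracy = (TP + TN) / (TP + TN + FP + FN) * 100
= (56 + 85) / (56 + 85 + 7 + 29)
= 141 / 177
= 0.7966
= 79.7%

79.7


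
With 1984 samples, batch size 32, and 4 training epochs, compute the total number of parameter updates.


Iterations per epoch = 1984 / 32 = 62
Total updates = iterations_per_epoch * epochs
= 62 * 4
= 248

248


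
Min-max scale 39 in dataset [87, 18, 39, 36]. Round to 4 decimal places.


Min = 18, Max = 87
Range = 87 - 18 = 69
Scaled = (x - min) / (max - min)
= (39 - 18) / 69
= 21 / 69
= 0.3043

0.3043


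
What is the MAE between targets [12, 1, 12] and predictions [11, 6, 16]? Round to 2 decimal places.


Absolute errors: [1, 5, 4]
Sum of absolute errors = 10
MAE = 10 / 3 = 3.33

3.33


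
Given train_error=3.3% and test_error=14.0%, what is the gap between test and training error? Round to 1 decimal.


Generalization gap = test_error - train_error
= 14.0 - 3.3
= 10.7%
A large gap suggests overfitting.

10.7


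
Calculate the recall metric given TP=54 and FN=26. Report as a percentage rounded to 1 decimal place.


Recall = TP / (TP + FN) * 100
= 54 / (54 + 26)
= 54 / 80
= 0.675
= 67.5%

67.5


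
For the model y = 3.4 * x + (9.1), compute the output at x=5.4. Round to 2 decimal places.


y = 3.4 * 5.4 + (9.1)
= 18.36 + (9.1)
= 27.46

27.46


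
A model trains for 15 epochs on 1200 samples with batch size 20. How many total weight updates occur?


Iterations per epoch = 1200 / 20 = 60
Total updates = iterations_per_epoch * epochs
= 60 * 15
= 900

900


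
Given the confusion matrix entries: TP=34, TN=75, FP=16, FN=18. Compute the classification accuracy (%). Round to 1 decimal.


Accuracy = (TP + TN) / (TP + TN + FP + FN) * 100
= (34 + 75) / (34 + 75 + 16 + 18)
= 109 / 143
= 0.7622
= 76.2%

76.2


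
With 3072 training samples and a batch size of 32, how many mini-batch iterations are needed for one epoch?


Iterations per epoch = dataset_size / batch_size
= 3072 / 32
= 96

96


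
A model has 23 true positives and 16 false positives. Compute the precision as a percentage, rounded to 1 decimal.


Precision = TP / (TP + FP) * 100
= 23 / (23 + 16)
= 23 / 39
= 0.5897
= 59.0%

59.0


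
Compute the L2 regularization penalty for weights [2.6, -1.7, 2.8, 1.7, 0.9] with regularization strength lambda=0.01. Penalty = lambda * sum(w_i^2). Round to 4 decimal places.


Squaring each weight:
2.6^2 = 6.76
(-1.7)^2 = 2.89
2.8^2 = 7.84
1.7^2 = 2.89
0.9^2 = 0.81
Sum of squares = 21.19
Penalty = 0.01 * 21.19 = 0.2119

0.2119


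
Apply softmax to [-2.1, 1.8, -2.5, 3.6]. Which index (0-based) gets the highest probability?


Softmax is a monotonic transformation, so it preserves the argmax.
We need to find the index of the maximum logit.
Index 0: -2.1
Index 1: 1.8
Index 2: -2.5
Index 3: 3.6
Maximum logit = 3.6 at index 3

3


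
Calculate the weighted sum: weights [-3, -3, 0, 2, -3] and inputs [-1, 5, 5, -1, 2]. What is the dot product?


Element-wise products:
-3 * -1 = 3
-3 * 5 = -15
0 * 5 = 0
2 * -1 = -2
-3 * 2 = -6
Sum = 3 + -15 + 0 + -2 + -6
= -20

-20


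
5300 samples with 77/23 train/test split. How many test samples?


Train samples = 5300 * 77% = 4081
Test samples = 5300 - 4081
= 1219

1219


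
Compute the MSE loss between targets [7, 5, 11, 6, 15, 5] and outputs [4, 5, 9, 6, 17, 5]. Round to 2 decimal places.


Differences: [3, 0, 2, 0, -2, 0]
Squared errors: [9, 0, 4, 0, 4, 0]
Sum of squared errors = 17
MSE = 17 / 6 = 2.83

2.83


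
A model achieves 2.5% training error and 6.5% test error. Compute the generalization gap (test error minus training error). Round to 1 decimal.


Generalization gap = test_error - train_error
= 6.5 - 2.5
= 4.0%
A moderate gap.

4.0


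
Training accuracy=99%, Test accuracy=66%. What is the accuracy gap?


Gap = train_accuracy - test_accuracy
= 99 - 66
= 33%
This large gap strongly indicates overfitting.

33


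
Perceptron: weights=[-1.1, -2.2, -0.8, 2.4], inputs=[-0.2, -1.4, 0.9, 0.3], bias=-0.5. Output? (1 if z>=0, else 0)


z = w . x + b
= -1.1*-0.2 + -2.2*-1.4 + -0.8*0.9 + 2.4*0.3 + -0.5
= 0.22 + 3.08 + -0.72 + 0.72 + -0.5
= 3.3 + -0.5
= 2.8
Since z = 2.8 >= 0, output = 1

1


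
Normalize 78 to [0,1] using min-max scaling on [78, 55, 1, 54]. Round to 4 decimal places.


Min = 1, Max = 78
Range = 78 - 1 = 77
Scaled = (x - min) / (max - min)
= (78 - 1) / 77
= 77 / 77
= 1.0000

1.0000


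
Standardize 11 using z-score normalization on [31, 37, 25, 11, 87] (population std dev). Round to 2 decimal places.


Mean = (31 + 37 + 25 + 11 + 87) / 5 = 38.2
Variance = sum((x_i - mean)^2) / n = 669.76
Std = sqrt(669.76) = 25.8797
Z = (x - mean) / std
= (11 - 38.2) / 25.8797
= -27.2 / 25.8797
= -1.05

-1.05


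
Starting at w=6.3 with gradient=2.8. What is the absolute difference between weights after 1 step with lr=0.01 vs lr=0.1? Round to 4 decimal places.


With lr=0.01: w_new = 6.3 - 0.01 * 2.8 = 6.272
With lr=0.1: w_new = 6.3 - 0.1 * 2.8 = 6.02
Absolute difference = |6.272 - 6.02|
= 0.2520

0.2520


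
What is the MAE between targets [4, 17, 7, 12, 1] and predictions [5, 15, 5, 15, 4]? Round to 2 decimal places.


Absolute errors: [1, 2, 2, 3, 3]
Sum of absolute errors = 11
MAE = 11 / 5 = 2.20

2.20


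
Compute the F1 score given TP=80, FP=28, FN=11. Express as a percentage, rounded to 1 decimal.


Precision = TP / (TP + FP) = 80 / 108 = 0.7407
Recall = TP / (TP + FN) = 80 / 91 = 0.8791
F1 = 2 * P * R / (P + R)
= 2 * 0.7407 * 0.8791 / (0.7407 + 0.8791)
= 1.3024 / 1.6199
= 0.804
As percentage: 80.4%

80.4


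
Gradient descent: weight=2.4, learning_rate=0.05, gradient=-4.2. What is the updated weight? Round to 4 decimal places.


w_new = w_old - lr * gradient
= 2.4 - 0.05 * -4.2
= 2.4 - (-0.21)
= 2.6100

2.6100


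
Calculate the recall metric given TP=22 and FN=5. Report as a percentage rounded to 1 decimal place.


Recall = TP / (TP + FN) * 100
= 22 / (22 + 5)
= 22 / 27
= 0.8148
= 81.5%

81.5


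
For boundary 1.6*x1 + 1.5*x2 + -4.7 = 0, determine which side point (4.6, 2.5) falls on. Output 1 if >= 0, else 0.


Compute 1.6 * 4.6 + 1.5 * 2.5 + -4.7
= 7.36 + 3.75 + -4.7
= 6.41
Since 6.41 >= 0, the point is on the positive side.

1


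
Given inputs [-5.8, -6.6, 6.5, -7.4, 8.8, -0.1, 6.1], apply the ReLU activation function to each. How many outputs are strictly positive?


ReLU(x) = max(0, x) for each element:
ReLU(-5.8) = 0
ReLU(-6.6) = 0
ReLU(6.5) = 6.5
ReLU(-7.4) = 0
ReLU(8.8) = 8.8
ReLU(-0.1) = 0
ReLU(6.1) = 6.1
Active neurons (>0): 3

3


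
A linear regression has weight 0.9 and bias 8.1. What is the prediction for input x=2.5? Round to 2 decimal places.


y = 0.9 * 2.5 + (8.1)
= 2.25 + (8.1)
= 10.35

10.35


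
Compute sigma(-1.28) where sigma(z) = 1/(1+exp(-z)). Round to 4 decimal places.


sigmoid(z) = 1 / (1 + exp(-z))
exp(-(-1.28)) = exp(1.28) = 3.5966
1 + 3.5966 = 4.5966
1 / 4.5966 = 0.2176

0.2176


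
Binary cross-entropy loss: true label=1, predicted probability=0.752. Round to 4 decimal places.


For y=1: Loss = -log(p)
= -log(0.752)
= -(-0.285)
= 0.2850

0.2850


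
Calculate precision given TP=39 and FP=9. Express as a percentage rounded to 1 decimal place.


Precision = TP / (TP + FP) * 100
= 39 / (39 + 9)
= 39 / 48
= 0.8125
= 81.3%

81.3


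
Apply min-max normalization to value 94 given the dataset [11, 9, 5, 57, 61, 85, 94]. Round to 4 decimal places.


Min = 5, Max = 94
Range = 94 - 5 = 89
Scaled = (x - min) / (max - min)
= (94 - 5) / 89
= 89 / 89
= 1.0000

1.0000


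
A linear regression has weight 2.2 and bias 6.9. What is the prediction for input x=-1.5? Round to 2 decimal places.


y = 2.2 * -1.5 + (6.9)
= -3.3 + (6.9)
= 3.60

3.60


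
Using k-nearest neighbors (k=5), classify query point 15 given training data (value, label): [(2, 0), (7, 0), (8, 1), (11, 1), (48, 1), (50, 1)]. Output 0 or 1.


Distances from query 15:
Point 11 (class 1): distance = 4
Point 8 (class 1): distance = 7
Point 7 (class 0): distance = 8
Point 2 (class 0): distance = 13
Point 48 (class 1): distance = 33
K=5 nearest neighbors: classes = [1, 1, 0, 0, 1]
Votes for class 1: 3 / 5
Majority vote => class 1

1


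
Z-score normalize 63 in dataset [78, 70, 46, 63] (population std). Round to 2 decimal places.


Mean = (78 + 70 + 46 + 63) / 4 = 64.25
Variance = sum((x_i - mean)^2) / n = 139.1875
Std = sqrt(139.1875) = 11.7978
Z = (x - mean) / std
= (63 - 64.25) / 11.7978
= -1.25 / 11.7978
= -0.11

-0.11


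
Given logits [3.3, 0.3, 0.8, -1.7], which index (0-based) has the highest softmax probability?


Softmax is a monotonic transformation, so it preserves the argmax.
We need to find the index of the maximum logit.
Index 0: 3.3
Index 1: 0.3
Index 2: 0.8
Index 3: -1.7
Maximum logit = 3.3 at index 0

0


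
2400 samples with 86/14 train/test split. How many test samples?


Train samples = 2400 * 86% = 2064
Test samples = 2400 - 2064
= 336

336


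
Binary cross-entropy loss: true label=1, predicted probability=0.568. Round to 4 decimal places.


For y=1: Loss = -log(p)
= -log(0.568)
= -(-0.5656)
= 0.5656

0.5656


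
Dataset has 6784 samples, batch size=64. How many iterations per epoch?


Iterations per epoch = dataset_size / batch_size
= 6784 / 64
= 106

106


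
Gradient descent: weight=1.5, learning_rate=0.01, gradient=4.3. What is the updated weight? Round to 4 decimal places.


w_new = w_old - lr * gradient
= 1.5 - 0.01 * 4.3
= 1.5 - (0.043)
= 1.4570

1.4570


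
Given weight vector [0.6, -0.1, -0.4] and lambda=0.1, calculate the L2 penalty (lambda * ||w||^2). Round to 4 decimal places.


Squaring each weight:
0.6^2 = 0.36
(-0.1)^2 = 0.01
(-0.4)^2 = 0.16
Sum of squares = 0.53
Penalty = 0.1 * 0.53 = 0.0530

0.0530


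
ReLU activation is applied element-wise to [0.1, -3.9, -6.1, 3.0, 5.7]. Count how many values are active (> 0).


ReLU(x) = max(0, x) for each element:
ReLU(0.1) = 0.1
ReLU(-3.9) = 0
ReLU(-6.1) = 0
ReLU(3.0) = 3.0
ReLU(5.7) = 5.7
Active neurons (>0): 3

3


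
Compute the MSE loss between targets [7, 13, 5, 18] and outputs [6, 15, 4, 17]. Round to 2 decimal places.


Differences: [1, -2, 1, 1]
Squared errors: [1, 4, 1, 1]
Sum of squared errors = 7
MSE = 7 / 4 = 1.75

1.75


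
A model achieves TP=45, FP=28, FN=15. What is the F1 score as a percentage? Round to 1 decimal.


Precision = TP / (TP + FP) = 45 / 73 = 0.6164
Recall = TP / (TP + FN) = 45 / 60 = 0.75
F1 = 2 * P * R / (P + R)
= 2 * 0.6164 * 0.75 / (0.6164 + 0.75)
= 0.9247 / 1.3664
= 0.6767
As percentage: 67.7%

67.7


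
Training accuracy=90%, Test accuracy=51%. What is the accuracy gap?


Gap = train_accuracy - test_accuracy
= 90 - 51
= 39%
This large gap strongly indicates overfitting.

39


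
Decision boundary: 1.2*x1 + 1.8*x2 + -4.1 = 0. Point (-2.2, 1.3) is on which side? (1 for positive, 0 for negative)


Compute 1.2 * -2.2 + 1.8 * 1.3 + -4.1
= -2.64 + 2.34 + -4.1
= -4.4
Since -4.4 < 0, the point is on the negative side.

0


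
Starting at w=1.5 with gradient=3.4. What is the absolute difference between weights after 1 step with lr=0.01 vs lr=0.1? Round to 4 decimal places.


With lr=0.01: w_new = 1.5 - 0.01 * 3.4 = 1.466
With lr=0.1: w_new = 1.5 - 0.1 * 3.4 = 1.16
Absolute difference = |1.466 - 1.16|
= 0.3060

0.3060


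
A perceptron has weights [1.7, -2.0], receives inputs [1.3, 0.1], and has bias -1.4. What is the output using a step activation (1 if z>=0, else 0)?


z = w . x + b
= 1.7*1.3 + -2.0*0.1 + -1.4
= 2.21 + -0.2 + -1.4
= 2.01 + -1.4
= 0.61
Since z = 0.61 >= 0, output = 1

1


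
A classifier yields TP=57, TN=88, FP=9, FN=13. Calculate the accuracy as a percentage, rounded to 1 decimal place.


Accuracy = (TP + TN) / (TP + TN + FP + FN) * 100
= (57 + 88) / (57 + 88 + 9 + 13)
= 145 / 167
= 0.8683
= 86.8%

86.8


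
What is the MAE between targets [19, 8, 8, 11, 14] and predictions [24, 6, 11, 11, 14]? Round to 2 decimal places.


Absolute errors: [5, 2, 3, 0, 0]
Sum of absolute errors = 10
MAE = 10 / 5 = 2.00

2.00


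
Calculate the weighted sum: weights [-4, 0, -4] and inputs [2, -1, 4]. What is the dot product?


Element-wise products:
-4 * 2 = -8
0 * -1 = 0
-4 * 4 = -16
Sum = -8 + 0 + -16
= -24

-24


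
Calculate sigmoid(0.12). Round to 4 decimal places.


sigmoid(z) = 1 / (1 + exp(-z))
exp(-(0.12)) = exp(-0.12) = 0.8869
1 + 0.8869 = 1.8869
1 / 1.8869 = 0.5300

0.5300


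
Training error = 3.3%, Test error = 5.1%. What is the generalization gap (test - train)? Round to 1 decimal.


Generalization gap = test_error - train_error
= 5.1 - 3.3
= 1.8%
A small gap suggests good generalization.

1.8


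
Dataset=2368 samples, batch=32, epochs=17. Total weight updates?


Iterations per epoch = 2368 / 32 = 74
Total updates = iterations_per_epoch * epochs
= 74 * 17
= 1258

1258


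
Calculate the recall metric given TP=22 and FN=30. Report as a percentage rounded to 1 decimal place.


Recall = TP / (TP + FN) * 100
= 22 / (22 + 30)
= 22 / 52
= 0.4231
= 42.3%

42.3


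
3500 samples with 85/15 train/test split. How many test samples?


Train samples = 3500 * 85% = 2975
Test samples = 3500 - 2975
= 525

525


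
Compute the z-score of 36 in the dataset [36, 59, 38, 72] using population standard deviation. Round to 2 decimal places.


Mean = (36 + 59 + 38 + 72) / 4 = 51.25
Variance = sum((x_i - mean)^2) / n = 224.6875
Std = sqrt(224.6875) = 14.9896
Z = (x - mean) / std
= (36 - 51.25) / 14.9896
= -15.25 / 14.9896
= -1.02

-1.02


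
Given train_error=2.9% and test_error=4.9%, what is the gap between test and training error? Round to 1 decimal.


Generalization gap = test_error - train_error
= 4.9 - 2.9
= 2.0%
A moderate gap.

2.0


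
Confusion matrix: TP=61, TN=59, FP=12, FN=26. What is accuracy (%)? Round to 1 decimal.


Accuracy = (TP + TN) / (TP + TN + FP + FN) * 100
= (61 + 59) / (61 + 59 + 12 + 26)
= 120 / 158
= 0.7595
= 75.9%

75.9


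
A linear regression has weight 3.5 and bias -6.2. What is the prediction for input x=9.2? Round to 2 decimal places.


y = 3.5 * 9.2 + (-6.2)
= 32.2 + (-6.2)
= 26.00

26.00


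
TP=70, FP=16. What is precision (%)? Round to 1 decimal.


Precision = TP / (TP + FP) * 100
= 70 / (70 + 16)
= 70 / 86
= 0.814
= 81.4%

81.4


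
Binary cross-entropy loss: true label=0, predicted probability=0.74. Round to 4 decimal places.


For y=0: Loss = -log(1-p)
= -log(1 - 0.74)
= -log(0.26)
= -(-1.3471)
= 1.3471

1.3471


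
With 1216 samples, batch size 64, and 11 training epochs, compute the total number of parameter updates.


Iterations per epoch = 1216 / 64 = 19
Total updates = iterations_per_epoch * epochs
= 19 * 11
= 209

209


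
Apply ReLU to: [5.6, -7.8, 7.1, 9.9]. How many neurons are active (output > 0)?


ReLU(x) = max(0, x) for each element:
ReLU(5.6) = 5.6
ReLU(-7.8) = 0
ReLU(7.1) = 7.1
ReLU(9.9) = 9.9
Active neurons (>0): 3

3


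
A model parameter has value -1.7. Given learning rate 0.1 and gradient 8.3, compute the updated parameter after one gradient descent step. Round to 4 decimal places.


w_new = w_old - lr * gradient
= -1.7 - 0.1 * 8.3
= -1.7 - (0.83)
= -2.5300

-2.5300


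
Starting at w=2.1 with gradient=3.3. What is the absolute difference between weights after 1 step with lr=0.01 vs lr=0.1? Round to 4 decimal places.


With lr=0.01: w_new = 2.1 - 0.01 * 3.3 = 2.067
With lr=0.1: w_new = 2.1 - 0.1 * 3.3 = 1.77
Absolute difference = |2.067 - 1.77|
= 0.2970

0.2970


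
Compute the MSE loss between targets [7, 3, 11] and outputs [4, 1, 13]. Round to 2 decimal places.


Differences: [3, 2, -2]
Squared errors: [9, 4, 4]
Sum of squared errors = 17
MSE = 17 / 3 = 5.67

5.67


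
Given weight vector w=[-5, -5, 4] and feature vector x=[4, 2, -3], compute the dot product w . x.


Element-wise products:
-5 * 4 = -20
-5 * 2 = -10
4 * -3 = -12
Sum = -20 + -10 + -12
= -42

-42


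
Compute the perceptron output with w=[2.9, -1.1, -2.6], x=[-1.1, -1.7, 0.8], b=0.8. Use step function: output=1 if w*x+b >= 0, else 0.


z = w . x + b
= 2.9*-1.1 + -1.1*-1.7 + -2.6*0.8 + 0.8
= -3.19 + 1.87 + -2.08 + 0.8
= -3.4 + 0.8
= -2.6
Since z = -2.6 < 0, output = 0

0


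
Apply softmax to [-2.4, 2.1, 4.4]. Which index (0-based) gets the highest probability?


Softmax is a monotonic transformation, so it preserves the argmax.
We need to find the index of the maximum logit.
Index 0: -2.4
Index 1: 2.1
Index 2: 4.4
Maximum logit = 4.4 at index 2

2


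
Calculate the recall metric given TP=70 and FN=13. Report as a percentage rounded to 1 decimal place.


Recall = TP / (TP + FN) * 100
= 70 / (70 + 13)
= 70 / 83
= 0.8434
= 84.3%

84.3


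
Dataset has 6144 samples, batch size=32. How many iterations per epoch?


Iterations per epoch = dataset_size / batch_size
= 6144 / 32
= 192

192


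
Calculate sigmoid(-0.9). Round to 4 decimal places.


sigmoid(z) = 1 / (1 + exp(-z))
exp(-(-0.9)) = exp(0.9) = 2.4596
1 + 2.4596 = 3.4596
1 / 3.4596 = 0.2891

0.2891


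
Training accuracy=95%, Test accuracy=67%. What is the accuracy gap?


Gap = train_accuracy - test_accuracy
= 95 - 67
= 28%
This large gap strongly indicates overfitting.

28


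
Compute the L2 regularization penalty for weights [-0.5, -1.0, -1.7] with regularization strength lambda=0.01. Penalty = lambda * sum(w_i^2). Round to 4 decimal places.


Squaring each weight:
(-0.5)^2 = 0.25
(-1.0)^2 = 1.0
(-1.7)^2 = 2.89
Sum of squares = 4.14
Penalty = 0.01 * 4.14 = 0.0414

0.0414


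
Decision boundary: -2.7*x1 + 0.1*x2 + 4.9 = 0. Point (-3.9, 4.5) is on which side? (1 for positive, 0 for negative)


Compute -2.7 * -3.9 + 0.1 * 4.5 + 4.9
= 10.53 + 0.45 + 4.9
= 15.88
Since 15.88 >= 0, the point is on the positive side.

1


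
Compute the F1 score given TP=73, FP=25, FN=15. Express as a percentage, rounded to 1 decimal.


Precision = TP / (TP + FP) = 73 / 98 = 0.7449
Recall = TP / (TP + FN) = 73 / 88 = 0.8295
F1 = 2 * P * R / (P + R)
= 2 * 0.7449 * 0.8295 / (0.7449 + 0.8295)
= 1.2359 / 1.5744
= 0.7849
As percentage: 78.5%

78.5


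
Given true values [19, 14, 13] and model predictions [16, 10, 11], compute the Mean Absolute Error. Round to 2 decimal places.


Absolute errors: [3, 4, 2]
Sum of absolute errors = 9
MAE = 9 / 3 = 3.00

3.00


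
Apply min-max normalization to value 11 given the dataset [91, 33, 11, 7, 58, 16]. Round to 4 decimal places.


Min = 7, Max = 91
Range = 91 - 7 = 84
Scaled = (x - min) / (max - min)
= (11 - 7) / 84
= 4 / 84
= 0.0476

0.0476


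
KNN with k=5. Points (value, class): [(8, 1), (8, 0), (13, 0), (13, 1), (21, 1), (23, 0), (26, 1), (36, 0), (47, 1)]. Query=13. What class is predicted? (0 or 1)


Distances from query 13:
Point 13 (class 0): distance = 0
Point 13 (class 1): distance = 0
Point 8 (class 0): distance = 5
Point 8 (class 1): distance = 5
Point 21 (class 1): distance = 8
K=5 nearest neighbors: classes = [0, 1, 0, 1, 1]
Votes for class 1: 3 / 5
Majority vote => class 1

1


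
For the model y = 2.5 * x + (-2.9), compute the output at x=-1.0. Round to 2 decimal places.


y = 2.5 * -1.0 + (-2.9)
= -2.5 + (-2.9)
= -5.40

-5.40


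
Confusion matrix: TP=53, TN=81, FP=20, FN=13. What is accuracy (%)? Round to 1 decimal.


Accuracy = (TP + TN) / (TP + TN + FP + FN) * 100
= (53 + 81) / (53 + 81 + 20 + 13)
= 134 / 167
= 0.8024
= 80.2%

80.2


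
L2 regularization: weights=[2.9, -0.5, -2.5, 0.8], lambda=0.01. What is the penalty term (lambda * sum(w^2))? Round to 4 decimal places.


Squaring each weight:
2.9^2 = 8.41
(-0.5)^2 = 0.25
(-2.5)^2 = 6.25
0.8^2 = 0.64
Sum of squares = 15.55
Penalty = 0.01 * 15.55 = 0.1555

0.1555


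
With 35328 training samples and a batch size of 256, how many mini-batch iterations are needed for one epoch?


Iterations per epoch = dataset_size / batch_size
= 35328 / 256
= 138

138


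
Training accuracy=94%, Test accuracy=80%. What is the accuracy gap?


Gap = train_accuracy - test_accuracy
= 94 - 80
= 14%
This gap suggests the model is overfitting.

14


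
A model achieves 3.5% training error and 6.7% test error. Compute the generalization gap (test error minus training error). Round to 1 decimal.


Generalization gap = test_error - train_error
= 6.7 - 3.5
= 3.2%
A moderate gap.

3.2


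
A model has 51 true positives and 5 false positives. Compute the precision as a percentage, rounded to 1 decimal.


Precision = TP / (TP + FP) * 100
= 51 / (51 + 5)
= 51 / 56
= 0.9107
= 91.1%

91.1


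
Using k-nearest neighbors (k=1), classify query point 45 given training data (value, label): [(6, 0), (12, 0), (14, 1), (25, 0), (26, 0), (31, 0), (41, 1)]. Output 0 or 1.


Distances from query 45:
Point 41 (class 1): distance = 4
K=1 nearest neighbors: classes = [1]
Votes for class 1: 1 / 1
Majority vote => class 1

1


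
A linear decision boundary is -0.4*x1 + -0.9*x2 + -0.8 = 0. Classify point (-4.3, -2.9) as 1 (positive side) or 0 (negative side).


Compute -0.4 * -4.3 + -0.9 * -2.9 + -0.8
= 1.72 + 2.61 + -0.8
= 3.53
Since 3.53 >= 0, the point is on the positive side.

1


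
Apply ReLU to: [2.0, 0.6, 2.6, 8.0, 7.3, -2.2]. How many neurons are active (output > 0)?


ReLU(x) = max(0, x) for each element:
ReLU(2.0) = 2.0
ReLU(0.6) = 0.6
ReLU(2.6) = 2.6
ReLU(8.0) = 8.0
ReLU(7.3) = 7.3
ReLU(-2.2) = 0
Active neurons (>0): 5

5


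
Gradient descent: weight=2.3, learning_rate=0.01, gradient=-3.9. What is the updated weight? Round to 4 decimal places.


w_new = w_old - lr * gradient
= 2.3 - 0.01 * -3.9
= 2.3 - (-0.039)
= 2.3390

2.3390


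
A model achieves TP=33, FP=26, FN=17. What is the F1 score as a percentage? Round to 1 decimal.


Precision = TP / (TP + FP) = 33 / 59 = 0.5593
Recall = TP / (TP + FN) = 33 / 50 = 0.66
F1 = 2 * P * R / (P + R)
= 2 * 0.5593 * 0.66 / (0.5593 + 0.66)
= 0.7383 / 1.2193
= 0.6055
As percentage: 60.6%

60.6


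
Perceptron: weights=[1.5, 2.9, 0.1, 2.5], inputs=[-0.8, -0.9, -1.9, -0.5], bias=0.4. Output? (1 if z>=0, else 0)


z = w . x + b
= 1.5*-0.8 + 2.9*-0.9 + 0.1*-1.9 + 2.5*-0.5 + 0.4
= -1.2 + -2.61 + -0.19 + -1.25 + 0.4
= -5.25 + 0.4
= -4.85
Since z = -4.85 < 0, output = 0

0


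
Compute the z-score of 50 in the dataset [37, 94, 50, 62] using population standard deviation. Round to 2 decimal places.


Mean = (37 + 94 + 50 + 62) / 4 = 60.75
Variance = sum((x_i - mean)^2) / n = 446.6875
Std = sqrt(446.6875) = 21.135
Z = (x - mean) / std
= (50 - 60.75) / 21.135
= -10.75 / 21.135
= -0.51

-0.51


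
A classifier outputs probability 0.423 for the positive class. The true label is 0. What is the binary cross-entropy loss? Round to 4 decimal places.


For y=0: Loss = -log(1-p)
= -log(1 - 0.423)
= -log(0.577)
= -(-0.5499)
= 0.5499

0.5499


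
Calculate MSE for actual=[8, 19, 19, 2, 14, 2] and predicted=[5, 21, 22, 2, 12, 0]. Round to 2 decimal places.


Differences: [3, -2, -3, 0, 2, 2]
Squared errors: [9, 4, 9, 0, 4, 4]
Sum of squared errors = 30
MSE = 30 / 6 = 5.00

5.00


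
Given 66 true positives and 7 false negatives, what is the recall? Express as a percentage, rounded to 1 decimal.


Recall = TP / (TP + FN) * 100
= 66 / (66 + 7)
= 66 / 73
= 0.9041
= 90.4%

90.4


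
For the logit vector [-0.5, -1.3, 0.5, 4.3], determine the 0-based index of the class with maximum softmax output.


Softmax is a monotonic transformation, so it preserves the argmax.
We need to find the index of the maximum logit.
Index 0: -0.5
Index 1: -1.3
Index 2: 0.5
Index 3: 4.3
Maximum logit = 4.3 at index 3

3


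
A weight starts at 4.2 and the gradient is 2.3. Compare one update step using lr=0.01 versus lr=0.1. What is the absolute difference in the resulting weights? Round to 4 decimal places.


With lr=0.01: w_new = 4.2 - 0.01 * 2.3 = 4.177
With lr=0.1: w_new = 4.2 - 0.1 * 2.3 = 3.97
Absolute difference = |4.177 - 3.97|
= 0.2070

0.2070


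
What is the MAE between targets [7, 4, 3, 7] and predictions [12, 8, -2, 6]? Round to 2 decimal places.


Absolute errors: [5, 4, 5, 1]
Sum of absolute errors = 15
MAE = 15 / 4 = 3.75

3.75


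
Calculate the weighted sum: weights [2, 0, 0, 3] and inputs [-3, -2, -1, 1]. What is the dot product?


Element-wise products:
2 * -3 = -6
0 * -2 = 0
0 * -1 = 0
3 * 1 = 3
Sum = -6 + 0 + 0 + 3
= -3

-3


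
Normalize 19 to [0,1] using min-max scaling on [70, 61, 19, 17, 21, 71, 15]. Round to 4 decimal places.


Min = 15, Max = 71
Range = 71 - 15 = 56
Scaled = (x - min) / (max - min)
= (19 - 15) / 56
= 4 / 56
= 0.0714

0.0714


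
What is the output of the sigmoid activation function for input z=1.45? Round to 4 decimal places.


sigmoid(z) = 1 / (1 + exp(-z))
exp(-(1.45)) = exp(-1.45) = 0.2346
1 + 0.2346 = 1.2346
1 / 1.2346 = 0.8100

0.8100


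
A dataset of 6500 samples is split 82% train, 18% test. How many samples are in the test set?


Train samples = 6500 * 82% = 5330
Test samples = 6500 - 5330
= 1170

1170


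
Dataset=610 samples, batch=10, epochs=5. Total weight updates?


Iterations per epoch = 610 / 10 = 61
Total updates = iterations_per_epoch * epochs
= 61 * 5
= 305

305


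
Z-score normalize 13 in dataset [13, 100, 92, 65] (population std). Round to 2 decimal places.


Mean = (13 + 100 + 92 + 65) / 4 = 67.5
Variance = sum((x_i - mean)^2) / n = 1158.25
Std = sqrt(1158.25) = 34.0331
Z = (x - mean) / std
= (13 - 67.5) / 34.0331
= -54.5 / 34.0331
= -1.60

-1.60


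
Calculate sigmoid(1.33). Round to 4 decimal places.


sigmoid(z) = 1 / (1 + exp(-z))
exp(-(1.33)) = exp(-1.33) = 0.2645
1 + 0.2645 = 1.2645
1 / 1.2645 = 0.7908

0.7908


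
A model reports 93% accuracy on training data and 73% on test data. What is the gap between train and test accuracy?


Gap = train_accuracy - test_accuracy
= 93 - 73
= 20%
This gap suggests the model is overfitting.

20


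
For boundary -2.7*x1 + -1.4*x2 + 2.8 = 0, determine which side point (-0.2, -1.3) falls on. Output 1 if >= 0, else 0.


Compute -2.7 * -0.2 + -1.4 * -1.3 + 2.8
= 0.54 + 1.82 + 2.8
= 5.16
Since 5.16 >= 0, the point is on the positive side.

1


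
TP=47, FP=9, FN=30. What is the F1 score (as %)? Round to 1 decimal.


Precision = TP / (TP + FP) = 47 / 56 = 0.8393
Recall = TP / (TP + FN) = 47 / 77 = 0.6104
F1 = 2 * P * R / (P + R)
= 2 * 0.8393 * 0.6104 / (0.8393 + 0.6104)
= 1.0246 / 1.4497
= 0.7068
As percentage: 70.7%

70.7


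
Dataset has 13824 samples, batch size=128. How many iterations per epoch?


Iterations per epoch = dataset_size / batch_size
= 13824 / 128
= 108

108


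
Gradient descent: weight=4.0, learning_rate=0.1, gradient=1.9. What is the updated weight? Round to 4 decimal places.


w_new = w_old - lr * gradient
= 4.0 - 0.1 * 1.9
= 4.0 - (0.19)
= 3.8100

3.8100


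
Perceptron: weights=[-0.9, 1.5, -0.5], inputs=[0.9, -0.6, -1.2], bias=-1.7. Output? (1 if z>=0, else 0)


z = w . x + b
= -0.9*0.9 + 1.5*-0.6 + -0.5*-1.2 + -1.7
= -0.81 + -0.9 + 0.6 + -1.7
= -1.11 + -1.7
= -2.81
Since z = -2.81 < 0, output = 0

0


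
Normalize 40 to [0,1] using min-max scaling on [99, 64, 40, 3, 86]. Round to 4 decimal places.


Min = 3, Max = 99
Range = 99 - 3 = 96
Scaled = (x - min) / (max - min)
= (40 - 3) / 96
= 37 / 96
= 0.3854

0.3854


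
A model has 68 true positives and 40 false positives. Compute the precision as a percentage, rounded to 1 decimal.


Precision = TP / (TP + FP) * 100
= 68 / (68 + 40)
= 68 / 108
= 0.6296
= 63.0%

63.0


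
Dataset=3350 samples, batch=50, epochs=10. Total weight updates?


Iterations per epoch = 3350 / 50 = 67
Total updates = iterations_per_epoch * epochs
= 67 * 10
= 670

670


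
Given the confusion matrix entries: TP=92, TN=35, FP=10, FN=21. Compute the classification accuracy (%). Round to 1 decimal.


Accuracy = (TP + TN) / (TP + TN + FP + FN) * 100
= (92 + 35) / (92 + 35 + 10 + 21)
= 127 / 158
= 0.8038
= 80.4%

80.4


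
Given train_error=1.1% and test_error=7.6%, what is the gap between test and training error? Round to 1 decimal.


Generalization gap = test_error - train_error
= 7.6 - 1.1
= 6.5%
A moderate gap.

6.5


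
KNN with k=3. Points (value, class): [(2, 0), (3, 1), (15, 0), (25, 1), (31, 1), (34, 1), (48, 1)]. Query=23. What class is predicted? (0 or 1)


Distances from query 23:
Point 25 (class 1): distance = 2
Point 15 (class 0): distance = 8
Point 31 (class 1): distance = 8
K=3 nearest neighbors: classes = [1, 0, 1]
Votes for class 1: 2 / 3
Majority vote => class 1

1


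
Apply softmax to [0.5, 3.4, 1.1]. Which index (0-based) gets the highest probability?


Softmax is a monotonic transformation, so it preserves the argmax.
We need to find the index of the maximum logit.
Index 0: 0.5
Index 1: 3.4
Index 2: 1.1
Maximum logit = 3.4 at index 1

1
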